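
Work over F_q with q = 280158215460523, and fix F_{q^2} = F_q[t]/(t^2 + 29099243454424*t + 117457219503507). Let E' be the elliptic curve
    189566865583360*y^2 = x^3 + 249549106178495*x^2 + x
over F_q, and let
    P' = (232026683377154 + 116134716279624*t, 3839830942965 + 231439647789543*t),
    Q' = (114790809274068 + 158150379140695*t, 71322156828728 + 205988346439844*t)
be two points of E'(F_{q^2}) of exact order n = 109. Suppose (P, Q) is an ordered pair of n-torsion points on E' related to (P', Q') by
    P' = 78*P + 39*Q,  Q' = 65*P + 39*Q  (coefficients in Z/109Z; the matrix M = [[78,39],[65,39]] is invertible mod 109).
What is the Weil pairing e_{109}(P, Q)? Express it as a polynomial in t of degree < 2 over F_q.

e_{109}(aP+bQ,cP+dQ) = e_{109}(P,Q)^(ad-bc); with (a,b,c,d)=(78,39,65,39) this gives the det-109 law.
Inverting 71 mod 109: 43. Thus e_{109}(P,Q) = e(P',Q')^{43}.
(x,y)|->(9334596744487x+74084343198749,9334596744487y) sends E' to y^2=x^3+25218685790357*x+97496482744700.
Miller loop for e_{109} over F_{280158215460523^2}: bits of 109 = 1101101; 6 double steps + 4 add steps, l/v at each.
f_P(D_Q)/f_Q(D_P) = 48661799363898 + 147342644140671*t.
(48661799363898 + 147342644140671*t)^{43} mod (280158215460523,f) = 96627605202137 + 140171747280404*t.

96627605202137 + 140171747280404*t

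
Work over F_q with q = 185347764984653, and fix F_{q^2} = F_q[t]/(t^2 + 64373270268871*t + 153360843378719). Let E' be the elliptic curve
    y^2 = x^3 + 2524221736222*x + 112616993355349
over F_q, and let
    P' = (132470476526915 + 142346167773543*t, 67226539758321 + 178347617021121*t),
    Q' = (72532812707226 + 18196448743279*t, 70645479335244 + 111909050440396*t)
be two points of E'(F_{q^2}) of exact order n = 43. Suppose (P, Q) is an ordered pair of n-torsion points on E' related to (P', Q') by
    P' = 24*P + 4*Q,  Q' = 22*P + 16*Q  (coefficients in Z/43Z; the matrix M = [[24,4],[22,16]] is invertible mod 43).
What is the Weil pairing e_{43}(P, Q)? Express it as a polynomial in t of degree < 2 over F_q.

The 43-Weil pairing on E[43] over F_{185347764984653} is alternating-bilinear: e_{43}(P',Q') = e_{43}(P,Q)^det(M).
So e_{43}(P,Q) = e_{43}(P',Q')^{17}, since 38*17 = 1 mod 43.
Run Miller on y^2=x^3+2524221736222*x+112616993355349 over F_{185347764984653}: ladder 101011 (6 bits); e = f_P(D_Q)/f_Q(D_P).
The quotient is 158872142999423 + 171685845717385*t.
e_{43}(P,Q) = (158872142999423 + 171685845717385*t)^{17} = 78923078070641 + 114608607087260*t.

78923078070641 + 114608607087260*t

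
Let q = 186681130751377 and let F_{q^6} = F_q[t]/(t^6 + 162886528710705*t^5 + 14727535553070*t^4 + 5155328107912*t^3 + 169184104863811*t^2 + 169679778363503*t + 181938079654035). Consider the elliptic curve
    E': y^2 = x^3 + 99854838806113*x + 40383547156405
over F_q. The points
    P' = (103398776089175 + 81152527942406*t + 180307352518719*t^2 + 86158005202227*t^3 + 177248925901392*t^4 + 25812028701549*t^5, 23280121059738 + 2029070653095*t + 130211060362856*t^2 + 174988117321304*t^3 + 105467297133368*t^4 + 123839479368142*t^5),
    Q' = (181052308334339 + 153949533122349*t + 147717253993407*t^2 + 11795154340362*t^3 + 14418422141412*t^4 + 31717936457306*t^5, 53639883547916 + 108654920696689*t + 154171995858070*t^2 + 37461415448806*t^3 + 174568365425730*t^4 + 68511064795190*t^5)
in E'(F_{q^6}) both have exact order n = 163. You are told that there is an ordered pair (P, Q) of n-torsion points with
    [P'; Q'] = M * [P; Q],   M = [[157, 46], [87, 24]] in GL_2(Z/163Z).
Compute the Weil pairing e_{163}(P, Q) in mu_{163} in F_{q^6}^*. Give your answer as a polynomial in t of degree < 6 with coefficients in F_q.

41567299264762 + 174549534572826*t + 135808306357460*t^2 + 168611559516549*t^3 + 7430690797771*t^4 + 47210481720179*t^5

e_{163} is bilinear + alternating on E[163], so e_{163}(157*P + 46*Q, 87*P + 24*Q) = e_{163}(P,Q)^(157*24-46*87).
157*24 - 46*87 = -234; reduced mod 163: det = 92, inverse 101.
Double-and-add over 10100011: 8-1 doublings, 4-1 additions; each step l_{T,T}/v_{2T} or l_{T,P'}/v at Q'+S for random S.
e_{163}(P',Q') = 164032572947364 + 153645612505763*t + 133493010934746*t^2 + 88783427167095*t^3 + 75913712774250*t^4 + 123972414977671*t^5.
Finally e_{163}(P,Q) = 41567299264762 + 174549534572826*t + 135808306357460*t^2 + 168611559516549*t^3 + 7430690797771*t^4 + 47210481720179*t^5.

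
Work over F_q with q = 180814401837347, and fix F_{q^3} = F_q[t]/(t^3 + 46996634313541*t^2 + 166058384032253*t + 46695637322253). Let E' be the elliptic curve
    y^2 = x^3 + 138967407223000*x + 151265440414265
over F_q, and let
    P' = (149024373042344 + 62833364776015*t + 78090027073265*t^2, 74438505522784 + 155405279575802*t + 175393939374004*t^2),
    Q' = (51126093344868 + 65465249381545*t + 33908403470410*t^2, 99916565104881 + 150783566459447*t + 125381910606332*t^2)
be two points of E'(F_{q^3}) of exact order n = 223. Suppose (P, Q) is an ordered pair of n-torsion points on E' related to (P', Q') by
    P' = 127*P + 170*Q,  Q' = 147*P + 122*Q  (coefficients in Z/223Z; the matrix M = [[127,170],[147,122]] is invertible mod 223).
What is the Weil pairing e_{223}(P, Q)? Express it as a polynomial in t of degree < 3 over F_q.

Under M = [[127,170],[147,122]] in GL_2(Z/223), e_{223}(P',Q') = e_{223}(P,Q)^(127*122-170*147 mod 223).
Inverting 93 mod 223: 12. Thus e_{223}(P,Q) = e(P',Q')^{12}.
Run Miller on y^2=x^3+138967407223000*x+151265440414265 over F_{180814401837347}: ladder 11011111 (8 bits); e = f_P(D_Q)/f_Q(D_P).
f_P(D_Q)/f_Q(D_P) = 5523196105802 + 163195404288038*t + 47471272055300*t^2.
Raise to 12: e(P,Q) = 17456071656754 + 59254889302345*t + 180625123951104*t^2 in mu_{223}.

17456071656754 + 59254889302345*t + 180625123951104*t^2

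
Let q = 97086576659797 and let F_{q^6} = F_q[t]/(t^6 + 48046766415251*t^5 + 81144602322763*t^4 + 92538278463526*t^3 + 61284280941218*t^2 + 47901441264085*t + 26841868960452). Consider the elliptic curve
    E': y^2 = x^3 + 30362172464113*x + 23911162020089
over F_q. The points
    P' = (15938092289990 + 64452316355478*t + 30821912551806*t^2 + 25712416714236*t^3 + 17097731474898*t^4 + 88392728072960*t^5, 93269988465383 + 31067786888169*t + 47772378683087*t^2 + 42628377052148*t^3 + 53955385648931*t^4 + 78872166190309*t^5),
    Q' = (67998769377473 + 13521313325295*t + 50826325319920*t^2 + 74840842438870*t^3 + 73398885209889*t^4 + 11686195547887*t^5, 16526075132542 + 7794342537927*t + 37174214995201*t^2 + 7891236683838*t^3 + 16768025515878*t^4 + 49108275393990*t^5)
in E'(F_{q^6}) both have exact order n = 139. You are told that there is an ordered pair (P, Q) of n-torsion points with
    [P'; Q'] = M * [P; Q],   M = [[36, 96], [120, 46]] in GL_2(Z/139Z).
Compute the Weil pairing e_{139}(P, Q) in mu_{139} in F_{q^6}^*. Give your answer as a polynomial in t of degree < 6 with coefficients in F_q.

23333472653016 + 35491017624490*t + 88946635291089*t^2 + 50093927506058*t^3 + 80438876141100*t^4 + 81052829932402*t^5

e_{139} is bilinear + alternating on E[139], so e_{139}(36*P + 96*Q, 120*P + 46*Q) = e_{139}(P,Q)^(36*46-96*120).
det M = 36*46 - 96*120 = -9864 = 5 (mod 139); 5^{-1} = 28 (mod 139).
Build f_{139,P'} and f_{139,Q'} via the 8-bit ladder of 139=10001011_2; evaluate at shifted divisors; quotient in F_{97086576659797^6}.
f_P(D_Q)/f_Q(D_P) = 53253247849 + 85693209032245*t + 93393999958018*t^2 + 34242112878847*t^3 + 21898972961512*t^4 + 22156617015148*t^5.
Raise to 28: e(P,Q) = 23333472653016 + 35491017624490*t + 88946635291089*t^2 + 50093927506058*t^3 + 80438876141100*t^4 + 81052829932402*t^5 in mu_{139}.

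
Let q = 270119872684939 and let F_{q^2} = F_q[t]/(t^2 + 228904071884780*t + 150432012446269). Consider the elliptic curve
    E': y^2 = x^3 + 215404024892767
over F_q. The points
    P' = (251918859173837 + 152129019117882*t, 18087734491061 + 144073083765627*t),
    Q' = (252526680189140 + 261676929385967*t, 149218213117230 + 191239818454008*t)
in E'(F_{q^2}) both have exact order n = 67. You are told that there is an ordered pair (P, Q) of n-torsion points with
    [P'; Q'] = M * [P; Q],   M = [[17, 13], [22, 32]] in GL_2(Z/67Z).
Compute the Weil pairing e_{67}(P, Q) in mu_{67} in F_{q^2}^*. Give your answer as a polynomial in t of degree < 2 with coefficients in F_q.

Since e_{67}(P,P)=e_{67}(Q,Q)=1 and e_{67}(Q,P)=e_{67}(P,Q)^{-1}, expanding e_{67}(17*P + 13*Q,22*P + 32*Q) leaves e(P,Q)^det(M).
17*32 - 13*22 = 258; reduced mod 67: det = 57, inverse 20.
7-bit Miller (1000011) on E'/F_{270119872684939} with a'=0, b'=215404024892767: accumulate tangent/chord ratios at Q'+S and P'+S'.
f_P(D_Q)/f_Q(D_P) = 62421037285040 + 237741360470864*t.
e_{67}(P,Q) = (62421037285040 + 237741360470864*t)^{20} = 51832968828259 + 63426915961858*t.

51832968828259 + 63426915961858*t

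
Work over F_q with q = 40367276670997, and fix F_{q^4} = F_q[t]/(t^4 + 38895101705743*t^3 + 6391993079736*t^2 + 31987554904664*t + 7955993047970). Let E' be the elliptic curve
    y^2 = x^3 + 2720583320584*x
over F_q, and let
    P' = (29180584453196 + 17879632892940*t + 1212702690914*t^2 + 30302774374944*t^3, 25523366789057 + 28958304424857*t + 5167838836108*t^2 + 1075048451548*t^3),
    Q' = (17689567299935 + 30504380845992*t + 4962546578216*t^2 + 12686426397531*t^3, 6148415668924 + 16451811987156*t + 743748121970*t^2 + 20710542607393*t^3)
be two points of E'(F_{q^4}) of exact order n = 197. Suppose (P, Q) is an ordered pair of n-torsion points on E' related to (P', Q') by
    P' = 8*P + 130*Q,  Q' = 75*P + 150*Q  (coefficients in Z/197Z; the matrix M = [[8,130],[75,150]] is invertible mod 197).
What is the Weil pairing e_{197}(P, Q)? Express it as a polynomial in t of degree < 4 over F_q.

36184912134934 + 14390924044482*t + 1355604429901*t^2 + 35234326673800*t^3

e_{197} is bilinear + alternating on E[197], so e_{197}(8*P + 130*Q, 75*P + 150*Q) = e_{197}(P,Q)^(8*150-130*75).
Inverting 118 mod 197: 192. Thus e_{197}(P,Q) = e(P',Q')^{192}.
Miller loop for e_{197} over F_{40367276670997^4}: bits of 197 = 11000101; 7 double steps + 3 add steps, l/v at each.
The quotient is 15820336684447 + 13638602694379*t + 17958087625542*t^2 + 38564502626981*t^3.
Finally e_{197}(P,Q) = 36184912134934 + 14390924044482*t + 1355604429901*t^2 + 35234326673800*t^3.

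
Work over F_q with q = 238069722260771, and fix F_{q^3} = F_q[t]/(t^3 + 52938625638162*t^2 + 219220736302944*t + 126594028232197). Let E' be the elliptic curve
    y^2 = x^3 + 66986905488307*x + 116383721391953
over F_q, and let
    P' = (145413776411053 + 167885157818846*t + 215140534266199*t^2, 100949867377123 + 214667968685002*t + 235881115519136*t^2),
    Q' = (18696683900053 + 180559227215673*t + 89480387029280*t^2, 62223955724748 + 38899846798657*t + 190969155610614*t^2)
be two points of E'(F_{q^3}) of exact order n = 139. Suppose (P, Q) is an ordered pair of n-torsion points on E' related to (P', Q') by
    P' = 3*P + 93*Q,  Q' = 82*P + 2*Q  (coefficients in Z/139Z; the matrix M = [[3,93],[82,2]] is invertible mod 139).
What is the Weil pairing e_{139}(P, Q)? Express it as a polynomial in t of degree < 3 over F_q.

e_{139}(aP+bQ,cP+dQ) = e_{139}(P,Q)^(ad-bc); with (a,b,c,d)=(3,93,82,2) this gives the det-139 law.
3*2 - 93*82 = -7620; reduced mod 139: det = 25, inverse 89.
Run Miller on y^2=x^3+66986905488307*x+116383721391953 over F_{238069722260771}: ladder 10001011 (8 bits); e = f_P(D_Q)/f_Q(D_P).
f_P(D_Q)/f_Q(D_P) = 100251333020914 + 14038342474156*t + 165129046494673*t^2.
Finally e_{139}(P,Q) = 85665417245994 + 19758129425995*t + 195212121034025*t^2.

85665417245994 + 19758129425995*t + 195212121034025*t^2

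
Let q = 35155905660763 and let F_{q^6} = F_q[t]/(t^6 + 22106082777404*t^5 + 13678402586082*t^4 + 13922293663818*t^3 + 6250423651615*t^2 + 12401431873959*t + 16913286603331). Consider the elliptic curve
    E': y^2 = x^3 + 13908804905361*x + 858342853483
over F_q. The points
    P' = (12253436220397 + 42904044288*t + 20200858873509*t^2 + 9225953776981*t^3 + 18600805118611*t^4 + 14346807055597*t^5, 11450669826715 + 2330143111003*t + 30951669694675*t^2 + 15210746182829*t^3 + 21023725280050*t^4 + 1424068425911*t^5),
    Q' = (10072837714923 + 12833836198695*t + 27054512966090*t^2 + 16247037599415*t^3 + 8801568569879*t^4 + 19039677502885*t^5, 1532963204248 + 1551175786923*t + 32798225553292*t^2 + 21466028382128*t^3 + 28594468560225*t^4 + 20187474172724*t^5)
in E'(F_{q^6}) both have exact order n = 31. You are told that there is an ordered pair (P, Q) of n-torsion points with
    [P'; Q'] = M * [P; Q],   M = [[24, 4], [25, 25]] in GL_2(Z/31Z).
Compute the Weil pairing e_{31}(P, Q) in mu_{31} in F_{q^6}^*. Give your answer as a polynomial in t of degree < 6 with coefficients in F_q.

7844759122168 + 5094185027175*t + 10553701422175*t^2 + 21041845403464*t^3 + 8254336279068*t^4 + 17941626610652*t^5

Since e_{31}(P,P)=e_{31}(Q,Q)=1 and e_{31}(Q,P)=e_{31}(P,Q)^{-1}, expanding e_{31}(24*P + 4*Q,25*P + 25*Q) leaves e(P,Q)^det(M).
So e_{31}(P,Q) = e_{31}(P',Q')^{8}, since 4*8 = 1 mod 31.
Build f_{31,P'} and f_{31,Q'} via the 5-bit ladder of 31=11111_2; evaluate at shifted divisors; quotient in F_{35155905660763^6}.
So e_{31}(P',Q') = 26819167607323 + 27924341302717*t + 32113243862812*t^2 + 2589090391958*t^3 + 16075781965220*t^4 + 34445866237432*t^5.
Raise to 8: e(P,Q) = 7844759122168 + 5094185027175*t + 10553701422175*t^2 + 21041845403464*t^3 + 8254336279068*t^4 + 17941626610652*t^5 in mu_{31}.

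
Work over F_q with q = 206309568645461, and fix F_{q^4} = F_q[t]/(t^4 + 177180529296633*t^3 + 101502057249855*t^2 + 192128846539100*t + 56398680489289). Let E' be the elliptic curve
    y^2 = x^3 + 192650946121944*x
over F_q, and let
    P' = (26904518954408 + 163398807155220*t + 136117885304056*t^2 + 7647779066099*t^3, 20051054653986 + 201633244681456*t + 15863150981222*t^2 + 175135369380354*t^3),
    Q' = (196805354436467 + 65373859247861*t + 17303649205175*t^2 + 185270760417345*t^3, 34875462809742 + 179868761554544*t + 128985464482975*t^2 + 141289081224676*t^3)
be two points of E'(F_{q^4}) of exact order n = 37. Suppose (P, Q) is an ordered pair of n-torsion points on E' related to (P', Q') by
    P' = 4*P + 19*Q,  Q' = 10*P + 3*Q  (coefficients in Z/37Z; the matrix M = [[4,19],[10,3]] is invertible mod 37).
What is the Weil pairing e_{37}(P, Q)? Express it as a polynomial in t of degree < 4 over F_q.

125137878156507 + 11876649064142*t + 16061308644876*t^2 + 151341569826193*t^3

Alternating bilinearity on E[37] (values in mu_{37} in F_{206309568645461^4}) gives e(P',Q') = e(P,Q)^det(M).
So e_{37}(P,Q) = e_{37}(P',Q')^{16}, since 7*16 = 1 mod 37.
Build f_{37,P'} and f_{37,Q'} via the 6-bit ladder of 37=100101_2; evaluate at shifted divisors; quotient in F_{206309568645461^4}.
e_{37}(P',Q') = 72065546332668 + 69546262262552*t + 41529064842730*t^2 + 57026989826317*t^3.
Hence e(P,Q) = 125137878156507 + 11876649064142*t + 16061308644876*t^2 + 151341569826193*t^3 in F_{206309568645461^4}^*.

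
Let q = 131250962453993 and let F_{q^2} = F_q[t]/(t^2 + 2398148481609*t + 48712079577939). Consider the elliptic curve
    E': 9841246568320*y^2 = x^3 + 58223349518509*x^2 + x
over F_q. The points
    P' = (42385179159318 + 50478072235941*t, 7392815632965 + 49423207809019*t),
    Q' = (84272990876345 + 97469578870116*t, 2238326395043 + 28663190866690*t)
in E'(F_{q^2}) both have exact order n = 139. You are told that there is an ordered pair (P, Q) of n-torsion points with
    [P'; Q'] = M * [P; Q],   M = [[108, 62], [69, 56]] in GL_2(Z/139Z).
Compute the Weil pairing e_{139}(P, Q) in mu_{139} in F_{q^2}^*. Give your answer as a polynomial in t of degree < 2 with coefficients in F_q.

41472262382964 + 37986199782933*t

The 139-Weil pairing on E[139] over F_{131250962453993} is alternating-bilinear: e_{139}(P',Q') = e_{139}(P,Q)^det(M).
108*56 - 62*69 = 1770; reduced mod 139: det = 102, inverse 15.
Montgomery->Weierstrass: x_W = 14562037127758*x+29766746204723, y_W=14562037127758*y on F_{131250962453993}; lands on y^2=x^3+60039582567399*x+90042510075278.
n = 139 = (10001011)_2 (8 bits, wt 4); accumulate f_{139,P'}(Q'+S)/f_{139,P'}(S) along the 7-step ladder.
So e_{139}(P',Q') = 55836137541000 + 37805682714155*t.
Raise to 15: e(P,Q) = 41472262382964 + 37986199782933*t in mu_{139}.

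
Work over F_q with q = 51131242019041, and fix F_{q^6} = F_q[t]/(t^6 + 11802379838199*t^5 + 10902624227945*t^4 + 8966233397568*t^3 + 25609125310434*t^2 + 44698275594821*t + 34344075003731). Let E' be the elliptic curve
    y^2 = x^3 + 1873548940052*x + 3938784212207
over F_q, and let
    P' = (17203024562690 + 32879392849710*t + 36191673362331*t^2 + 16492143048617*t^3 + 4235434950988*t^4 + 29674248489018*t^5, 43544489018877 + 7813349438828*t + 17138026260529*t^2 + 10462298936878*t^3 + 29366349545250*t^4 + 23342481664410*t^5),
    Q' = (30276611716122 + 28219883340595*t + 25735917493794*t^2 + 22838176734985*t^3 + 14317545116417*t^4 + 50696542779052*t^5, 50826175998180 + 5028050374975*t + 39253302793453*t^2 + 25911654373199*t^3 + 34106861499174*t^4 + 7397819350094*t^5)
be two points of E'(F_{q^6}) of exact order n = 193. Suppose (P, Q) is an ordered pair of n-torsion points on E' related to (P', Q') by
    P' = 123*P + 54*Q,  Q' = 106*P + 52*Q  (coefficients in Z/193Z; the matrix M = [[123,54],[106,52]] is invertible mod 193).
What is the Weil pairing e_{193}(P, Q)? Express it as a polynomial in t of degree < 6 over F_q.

Since e_{193}(P,P)=e_{193}(Q,Q)=1 and e_{193}(Q,P)=e_{193}(P,Q)^{-1}, expanding e_{193}(123*P + 54*Q,106*P + 52*Q) leaves e(P,Q)^det(M).
det(M) mod 193 = 93; its inverse in (Z/193)^* is 110 (check: 93*110 mod 193 = 1).
Run Miller on y^2=x^3+1873548940052*x+3938784212207 over F_{51131242019041}: ladder 11000001 (8 bits); e = f_P(D_Q)/f_Q(D_P).
e_{193}(P',Q') = 47971250233650 + 15354427125058*t + 27917042344521*t^2 + 3244462569647*t^3 + 7199150050512*t^4 + 28573867863421*t^5.
Hence e(P,Q) = 39215807694614 + 13412577768000*t + 29771898244223*t^2 + 48077692655297*t^3 + 41424645435057*t^4 + 7808263420572*t^5 in F_{51131242019041^6}^*.

39215807694614 + 13412577768000*t + 29771898244223*t^2 + 48077692655297*t^3 + 41424645435057*t^4 + 7808263420572*t^5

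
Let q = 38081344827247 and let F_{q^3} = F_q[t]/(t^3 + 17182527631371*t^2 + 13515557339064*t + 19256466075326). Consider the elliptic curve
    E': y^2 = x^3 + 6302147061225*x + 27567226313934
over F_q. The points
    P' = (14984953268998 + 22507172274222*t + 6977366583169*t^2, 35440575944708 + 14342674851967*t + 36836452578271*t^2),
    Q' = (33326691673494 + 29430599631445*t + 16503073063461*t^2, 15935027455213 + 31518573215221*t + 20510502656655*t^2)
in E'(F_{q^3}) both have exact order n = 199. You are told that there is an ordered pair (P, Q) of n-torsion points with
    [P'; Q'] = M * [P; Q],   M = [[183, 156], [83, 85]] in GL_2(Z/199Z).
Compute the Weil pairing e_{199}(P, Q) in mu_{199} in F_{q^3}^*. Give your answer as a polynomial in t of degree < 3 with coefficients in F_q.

16208326809496 + 5073501323002*t + 1667612674988*t^2

Alternating bilinearity on E[199] (values in mu_{199} in F_{38081344827247^3}) gives e(P',Q') = e(P,Q)^det(M).
Inverting 20 mod 199: 10. Thus e_{199}(P,Q) = e(P',Q')^{10}.
8-bit Miller (11000111) on E'/F_{38081344827247} with a'=6302147061225, b'=27567226313934: accumulate tangent/chord ratios at Q'+S and P'+S'.
The quotient is 10586229807560 + 7026855055022*t + 22093174641254*t^2.
Raise to 10: e(P,Q) = 16208326809496 + 5073501323002*t + 1667612674988*t^2 in mu_{199}.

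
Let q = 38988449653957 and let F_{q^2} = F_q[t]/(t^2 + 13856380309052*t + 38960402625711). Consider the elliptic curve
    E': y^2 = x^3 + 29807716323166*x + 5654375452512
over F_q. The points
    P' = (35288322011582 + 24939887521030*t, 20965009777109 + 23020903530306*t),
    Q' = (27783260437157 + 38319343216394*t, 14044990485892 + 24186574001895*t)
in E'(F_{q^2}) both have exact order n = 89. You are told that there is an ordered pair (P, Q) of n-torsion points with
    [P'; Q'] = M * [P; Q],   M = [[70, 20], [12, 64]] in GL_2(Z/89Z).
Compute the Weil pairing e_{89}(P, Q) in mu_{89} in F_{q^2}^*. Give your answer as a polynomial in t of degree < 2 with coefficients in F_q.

e_{89} is bilinear + alternating on E[89], so e_{89}(70*P + 20*Q, 12*P + 64*Q) = e_{89}(P,Q)^(70*64-20*12).
det M = 70*64 - 20*12 = 4240 = 57 (mod 89); 57^{-1} = 25 (mod 89).
7-bit Miller (1011001) on E'/F_{38988449653957} with a'=29807716323166, b'=5654375452512: accumulate tangent/chord ratios at Q'+S and P'+S'.
f_P(D_Q)/f_Q(D_P) = 8786045294457 + 19661806666997*t.
Finally e_{89}(P,Q) = 37338407970524 + 24876561747178*t.

37338407970524 + 24876561747178*t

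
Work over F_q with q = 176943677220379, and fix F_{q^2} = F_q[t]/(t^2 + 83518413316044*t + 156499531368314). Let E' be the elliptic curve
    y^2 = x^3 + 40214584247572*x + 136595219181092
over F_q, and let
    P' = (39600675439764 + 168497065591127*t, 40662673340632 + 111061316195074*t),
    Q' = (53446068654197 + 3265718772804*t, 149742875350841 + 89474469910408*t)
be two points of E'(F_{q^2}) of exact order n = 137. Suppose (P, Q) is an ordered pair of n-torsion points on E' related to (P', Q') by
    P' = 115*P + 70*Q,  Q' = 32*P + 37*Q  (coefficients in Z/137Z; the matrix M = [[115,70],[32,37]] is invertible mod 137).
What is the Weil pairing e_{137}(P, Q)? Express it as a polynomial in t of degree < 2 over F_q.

24698128734208 + 61636466761860*t

Alternating bilinearity on E[137] (values in mu_{137} in F_{176943677220379^2}) gives e(P',Q') = e(P,Q)^det(M).
Inverting 97 mod 137: 113. Thus e_{137}(P,Q) = e(P',Q')^{113}.
Double-and-add over 10001001: 8-1 doublings, 3-1 additions; each step l_{T,T}/v_{2T} or l_{T,P'}/v at Q'+S for random S.
So e_{137}(P',Q') = 133852485593293 + 9678868321356*t.
Raise to 113: e(P,Q) = 24698128734208 + 61636466761860*t in mu_{137}.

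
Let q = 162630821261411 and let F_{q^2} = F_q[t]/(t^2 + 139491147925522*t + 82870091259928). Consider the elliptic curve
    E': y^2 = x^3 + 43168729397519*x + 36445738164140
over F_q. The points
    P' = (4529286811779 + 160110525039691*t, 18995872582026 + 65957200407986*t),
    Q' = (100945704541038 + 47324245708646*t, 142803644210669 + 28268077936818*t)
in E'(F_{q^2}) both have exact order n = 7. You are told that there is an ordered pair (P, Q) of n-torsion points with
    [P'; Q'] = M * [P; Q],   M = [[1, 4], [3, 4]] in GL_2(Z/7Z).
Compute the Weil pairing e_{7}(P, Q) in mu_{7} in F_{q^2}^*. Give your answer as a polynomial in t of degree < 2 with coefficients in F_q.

60262807981982 + 10307630572862*t

Since e_{7}(P,P)=e_{7}(Q,Q)=1 and e_{7}(Q,P)=e_{7}(P,Q)^{-1}, expanding e_{7}(1*P + 4*Q,3*P + 4*Q) leaves e(P,Q)^det(M).
1*4 - 4*3 = -8; reduced mod 7: det = 6, inverse 6.
Miller loop for e_{7} over F_{162630821261411^2}: bits of 7 = 111; 2 double steps + 2 add steps, l/v at each.
So e_{7}(P',Q') = 75616987802224 + 152323190688549*t.
(75616987802224 + 152323190688549*t)^{6} mod (162630821261411,f) = 60262807981982 + 10307630572862*t.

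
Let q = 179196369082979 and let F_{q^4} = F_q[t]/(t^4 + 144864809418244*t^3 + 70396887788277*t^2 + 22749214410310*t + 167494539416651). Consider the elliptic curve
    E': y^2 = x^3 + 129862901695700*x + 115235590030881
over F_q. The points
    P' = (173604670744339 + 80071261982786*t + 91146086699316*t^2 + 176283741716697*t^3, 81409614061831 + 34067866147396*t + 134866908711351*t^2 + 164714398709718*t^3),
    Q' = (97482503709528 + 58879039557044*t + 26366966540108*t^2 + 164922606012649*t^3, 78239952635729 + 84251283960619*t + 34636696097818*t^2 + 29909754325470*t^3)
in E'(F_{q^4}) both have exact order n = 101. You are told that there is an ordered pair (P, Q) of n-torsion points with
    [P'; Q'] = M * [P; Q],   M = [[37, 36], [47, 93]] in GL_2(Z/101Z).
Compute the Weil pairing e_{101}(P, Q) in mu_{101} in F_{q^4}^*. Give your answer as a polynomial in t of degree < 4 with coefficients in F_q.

e_{101}(aP+bQ,cP+dQ) = e_{101}(P,Q)^(ad-bc); with (a,b,c,d)=(37,36,47,93) this gives the det-101 law.
det(M) mod 101 = 32; its inverse in (Z/101)^* is 60 (check: 32*60 mod 101 = 1).
Miller loop for e_{101} over F_{179196369082979^4}: bits of 101 = 1100101; 6 double steps + 3 add steps, l/v at each.
e_{101}(P',Q') = 104477573926817 + 174731241842777*t + 79188988816451*t^2 + 133367912111184*t^3.
Finally e_{101}(P,Q) = 106514696362670 + 42212578205893*t + 149075445178005*t^2 + 155382533560595*t^3.

106514696362670 + 42212578205893*t + 149075445178005*t^2 + 155382533560595*t^3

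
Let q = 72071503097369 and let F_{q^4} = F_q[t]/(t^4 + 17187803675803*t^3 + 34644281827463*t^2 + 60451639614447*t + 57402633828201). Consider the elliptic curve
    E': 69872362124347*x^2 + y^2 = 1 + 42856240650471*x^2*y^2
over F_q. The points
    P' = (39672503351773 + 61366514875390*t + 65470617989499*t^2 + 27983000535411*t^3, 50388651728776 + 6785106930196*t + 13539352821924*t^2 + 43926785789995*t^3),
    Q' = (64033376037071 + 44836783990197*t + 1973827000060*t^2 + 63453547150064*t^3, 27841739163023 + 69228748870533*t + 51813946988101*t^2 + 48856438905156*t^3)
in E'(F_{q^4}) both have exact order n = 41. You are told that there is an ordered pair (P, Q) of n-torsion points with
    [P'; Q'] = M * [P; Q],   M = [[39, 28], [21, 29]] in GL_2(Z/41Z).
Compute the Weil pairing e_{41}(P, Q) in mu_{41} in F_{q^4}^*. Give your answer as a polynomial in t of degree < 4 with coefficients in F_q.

35789938328378 + 22047879262767*t + 58677323565119*t^2 + 31945369174067*t^3

e_{41} is bilinear + alternating on E[41], so e_{41}(39*P + 28*Q, 21*P + 29*Q) = e_{41}(P,Q)^(39*29-28*21).
Inverting 10 mod 41: 37. Thus e_{41}(P,Q) = e(P',Q')^{37}.
Map (x,y)_Ed via u=(1+y)/(1-y), v=(1+y)/((1-y)x) to Montgomery A=27239403114789,B=37988980409074; then to (a',b')=(17172547673719,71748191292055).
6-bit Miller (101001) on E'/F_{72071503097369} with a'=17172547673719, b'=71748191292055: accumulate tangent/chord ratios at Q'+S and P'+S'.
So e_{41}(P',Q') = 9098486168520 + 37956101353470*t + 42541339820382*t^2 + 68910585751848*t^3.
Thus e_{41}(P,Q) = 35789938328378 + 22047879262767*t + 58677323565119*t^2 + 31945369174067*t^3.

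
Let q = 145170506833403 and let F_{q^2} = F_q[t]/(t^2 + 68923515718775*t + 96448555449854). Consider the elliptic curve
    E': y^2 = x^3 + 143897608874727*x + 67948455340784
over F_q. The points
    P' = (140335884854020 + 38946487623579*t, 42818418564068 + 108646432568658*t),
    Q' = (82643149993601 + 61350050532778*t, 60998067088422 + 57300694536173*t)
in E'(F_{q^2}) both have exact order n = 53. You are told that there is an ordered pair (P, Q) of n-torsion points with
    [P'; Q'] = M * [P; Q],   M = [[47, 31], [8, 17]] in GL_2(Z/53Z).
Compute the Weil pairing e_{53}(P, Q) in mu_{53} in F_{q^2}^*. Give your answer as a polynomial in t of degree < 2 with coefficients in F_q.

e_{53} is bilinear + alternating on E[53], so e_{53}(47*P + 31*Q, 8*P + 17*Q) = e_{53}(P,Q)^(47*17-31*8).
47*17 - 31*8 = 551; reduced mod 53: det = 21, inverse 48.
Run Miller on y^2=x^3+143897608874727*x+67948455340784 over F_{145170506833403}: ladder 110101 (6 bits); e = f_P(D_Q)/f_Q(D_P).
Result: e(P',Q') = 74684889145675 + 29569850519385*t.
Hence e(P,Q) = 23656141165969 + 122602719918664*t in F_{145170506833403^2}^*.

23656141165969 + 122602719918664*t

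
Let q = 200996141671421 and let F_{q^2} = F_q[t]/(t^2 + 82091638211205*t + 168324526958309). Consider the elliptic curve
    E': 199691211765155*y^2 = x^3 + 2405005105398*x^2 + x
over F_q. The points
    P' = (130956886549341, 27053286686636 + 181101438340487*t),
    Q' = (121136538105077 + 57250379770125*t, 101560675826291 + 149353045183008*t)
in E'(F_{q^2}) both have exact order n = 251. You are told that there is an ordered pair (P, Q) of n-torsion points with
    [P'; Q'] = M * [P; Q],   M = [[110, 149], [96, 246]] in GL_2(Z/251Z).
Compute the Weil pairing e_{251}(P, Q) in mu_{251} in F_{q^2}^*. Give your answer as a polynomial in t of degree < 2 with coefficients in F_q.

163595172545229 + 15679116846017*t

e_{251}(aP+bQ,cP+dQ) = e_{251}(P,Q)^(ad-bc); with (a,b,c,d)=(110,149,96,246) this gives the det-251 law.
det M = 110*246 - 149*96 = 12756 = 206 (mod 251); 206^{-1} = 145 (mod 251).
(x,y)|->(48668733514136x+84274112399495,48668733514136y) sends E' to y^2=x^3+78846218293394*x+175523243020962.
Double-and-add over 11111011: 8-1 doublings, 7-1 additions; each step l_{T,T}/v_{2T} or l_{T,P'}/v at Q'+S for random S.
Result: e(P',Q') = 137484808478640 + 21168303981628*t.
Finally e_{251}(P,Q) = 163595172545229 + 15679116846017*t.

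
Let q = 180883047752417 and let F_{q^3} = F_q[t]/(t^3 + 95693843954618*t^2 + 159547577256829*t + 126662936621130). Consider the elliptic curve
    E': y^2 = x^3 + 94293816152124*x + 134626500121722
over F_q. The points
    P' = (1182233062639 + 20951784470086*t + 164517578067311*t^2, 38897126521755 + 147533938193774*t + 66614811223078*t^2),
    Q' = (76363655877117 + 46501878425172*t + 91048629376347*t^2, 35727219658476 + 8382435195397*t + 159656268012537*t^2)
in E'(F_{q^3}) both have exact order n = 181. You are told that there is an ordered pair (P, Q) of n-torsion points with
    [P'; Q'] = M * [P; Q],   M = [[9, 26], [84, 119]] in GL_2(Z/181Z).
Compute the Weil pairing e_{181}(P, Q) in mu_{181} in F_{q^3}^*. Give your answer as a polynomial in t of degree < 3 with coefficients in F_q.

The 181-Weil pairing on E[181] over F_{180883047752417} is alternating-bilinear: e_{181}(P',Q') = e_{181}(P,Q)^det(M).
Hence e(P,Q) = e(P',Q')^{67} where 67 = 154^{-1} mod 181.
Build f_{181,P'} and f_{181,Q'} via the 8-bit ladder of 181=10110101_2; evaluate at shifted divisors; quotient in F_{180883047752417^3}.
f_P(D_Q)/f_Q(D_P) = 108193633886053 + 3061179807218*t + 179475217211825*t^2.
e_{181}(P,Q) = (108193633886053 + 3061179807218*t + 179475217211825*t^2)^{67} = 152468840912362 + 76423780331671*t + 85827491364804*t^2.

152468840912362 + 76423780331671*t + 85827491364804*t^2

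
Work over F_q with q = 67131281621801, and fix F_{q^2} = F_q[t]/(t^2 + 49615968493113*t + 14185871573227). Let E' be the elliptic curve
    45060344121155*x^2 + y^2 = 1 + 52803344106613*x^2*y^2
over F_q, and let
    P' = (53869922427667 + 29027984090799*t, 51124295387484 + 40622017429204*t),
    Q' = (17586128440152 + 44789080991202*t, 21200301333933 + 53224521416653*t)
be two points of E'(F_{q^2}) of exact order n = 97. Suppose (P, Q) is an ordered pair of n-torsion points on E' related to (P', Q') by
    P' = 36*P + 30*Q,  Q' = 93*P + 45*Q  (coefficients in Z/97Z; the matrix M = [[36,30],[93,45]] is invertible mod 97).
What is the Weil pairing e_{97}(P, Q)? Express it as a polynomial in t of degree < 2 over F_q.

12711998614516 + 8325640790916*t

e_{97}(aP+bQ,cP+dQ) = e_{97}(P,Q)^(ad-bc); with (a,b,c,d)=(36,30,93,45) this gives the det-97 law.
det M = 36*45 - 30*93 = -1170 = 91 (mod 97); 91^{-1} = 16 (mod 97).
Edwards a_E,d_E -> Montgomery A=61726204246950,B=59133481600274 -> Weierstrass 728724399663,39062224034742 via alpha=16310614704628,beta=31629890814536.
Miller loop for e_{97} over F_{67131281621801^2}: bits of 97 = 1100001; 6 double steps + 2 add steps, l/v at each.
Miller gives e_{97}(P',Q') = 15776532156356 + 15959119612924*t in F_{67131281621801^2}.
Thus e_{97}(P,Q) = 12711998614516 + 8325640790916*t.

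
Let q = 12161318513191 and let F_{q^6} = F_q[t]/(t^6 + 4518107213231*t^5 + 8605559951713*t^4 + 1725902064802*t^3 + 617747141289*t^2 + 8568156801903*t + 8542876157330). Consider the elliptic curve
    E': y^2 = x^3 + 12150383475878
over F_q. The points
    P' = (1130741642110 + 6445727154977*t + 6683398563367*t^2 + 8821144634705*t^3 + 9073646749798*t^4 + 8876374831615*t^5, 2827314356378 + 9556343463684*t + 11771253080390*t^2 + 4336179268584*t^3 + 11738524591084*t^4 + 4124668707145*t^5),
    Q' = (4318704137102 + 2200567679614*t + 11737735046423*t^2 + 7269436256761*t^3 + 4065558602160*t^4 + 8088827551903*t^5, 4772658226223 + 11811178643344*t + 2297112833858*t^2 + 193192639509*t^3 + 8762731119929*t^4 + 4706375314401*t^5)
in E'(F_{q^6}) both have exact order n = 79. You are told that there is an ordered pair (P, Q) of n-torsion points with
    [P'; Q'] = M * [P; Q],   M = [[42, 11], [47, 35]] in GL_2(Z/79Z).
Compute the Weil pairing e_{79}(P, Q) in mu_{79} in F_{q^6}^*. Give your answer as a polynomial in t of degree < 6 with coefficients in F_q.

3751551120742 + 4404052966383*t + 841232320178*t^2 + 233494101773*t^3 + 9381674145362*t^4 + 6015516962267*t^5

e_{79} is bilinear + alternating on E[79], so e_{79}(42*P + 11*Q, 47*P + 35*Q) = e_{79}(P,Q)^(42*35-11*47).
det M = 42*35 - 11*47 = 953 = 5 (mod 79); 5^{-1} = 16 (mod 79).
7-bit Miller (1001111) on E'/F_{12161318513191} with a'=0, b'=12150383475878: accumulate tangent/chord ratios at Q'+S and P'+S'.
e_{79}(P',Q') = 7041362449789 + 5720844037301*t + 8513853204483*t^2 + 4052789534357*t^3 + 6778047400234*t^4 + 9668104901509*t^5.
Hence e(P,Q) = 3751551120742 + 4404052966383*t + 841232320178*t^2 + 233494101773*t^3 + 9381674145362*t^4 + 6015516962267*t^5 in F_{12161318513191^6}^*.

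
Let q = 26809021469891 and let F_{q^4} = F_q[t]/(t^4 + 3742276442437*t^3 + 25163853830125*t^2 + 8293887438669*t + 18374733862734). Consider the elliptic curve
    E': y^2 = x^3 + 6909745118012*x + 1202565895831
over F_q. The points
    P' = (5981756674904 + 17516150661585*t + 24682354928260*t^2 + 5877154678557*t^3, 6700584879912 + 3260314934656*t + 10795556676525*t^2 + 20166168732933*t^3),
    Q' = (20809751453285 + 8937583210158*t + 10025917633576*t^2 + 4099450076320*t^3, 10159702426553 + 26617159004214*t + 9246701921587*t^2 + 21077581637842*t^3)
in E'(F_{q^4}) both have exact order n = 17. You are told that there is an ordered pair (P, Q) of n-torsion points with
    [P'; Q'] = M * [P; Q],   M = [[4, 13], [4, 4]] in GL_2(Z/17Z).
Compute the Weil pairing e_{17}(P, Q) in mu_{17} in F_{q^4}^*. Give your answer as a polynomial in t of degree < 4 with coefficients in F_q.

3591692489963 + 17213237326864*t + 26112190324181*t^2 + 11304968049525*t^3

e_{17} is bilinear + alternating on E[17], so e_{17}(4*P + 13*Q, 4*P + 4*Q) = e_{17}(P,Q)^(4*4-13*4).
So e_{17}(P,Q) = e_{17}(P',Q')^{8}, since 15*8 = 1 mod 17.
Double-and-add over 10001: 5-1 doublings, 2-1 additions; each step l_{T,T}/v_{2T} or l_{T,P'}/v at Q'+S for random S.
So e_{17}(P',Q') = 11756972354967 + 16274653994286*t + 12707463639141*t^2 + 7204964389616*t^3.
Thus e_{17}(P,Q) = 3591692489963 + 17213237326864*t + 26112190324181*t^2 + 11304968049525*t^3.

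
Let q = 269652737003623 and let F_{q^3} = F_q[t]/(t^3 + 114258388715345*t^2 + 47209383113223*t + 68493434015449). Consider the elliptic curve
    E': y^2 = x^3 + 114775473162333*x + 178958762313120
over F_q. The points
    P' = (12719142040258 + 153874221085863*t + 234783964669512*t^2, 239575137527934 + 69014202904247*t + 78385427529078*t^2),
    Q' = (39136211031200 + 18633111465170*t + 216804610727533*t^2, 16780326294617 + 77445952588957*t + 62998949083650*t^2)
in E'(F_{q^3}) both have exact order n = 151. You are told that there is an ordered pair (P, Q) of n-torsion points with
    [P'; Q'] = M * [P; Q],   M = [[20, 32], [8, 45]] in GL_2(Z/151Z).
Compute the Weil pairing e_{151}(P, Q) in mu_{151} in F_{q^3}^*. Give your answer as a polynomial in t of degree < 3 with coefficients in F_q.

e_{151} is bilinear + alternating on E[151], so e_{151}(20*P + 32*Q, 8*P + 45*Q) = e_{151}(P,Q)^(20*45-32*8).
det M = 20*45 - 32*8 = 644 = 40 (mod 151); 40^{-1} = 34 (mod 151).
Run Miller on y^2=x^3+114775473162333*x+178958762313120 over F_{269652737003623}: ladder 10010111 (8 bits); e = f_P(D_Q)/f_Q(D_P).
The quotient is 162075405322283 + 74837757819282*t + 27591461835386*t^2.
e_{151}(P,Q) = (162075405322283 + 74837757819282*t + 27591461835386*t^2)^{34} = 175084982197834 + 74218910281173*t + 107929465219226*t^2.

175084982197834 + 74218910281173*t + 107929465219226*t^2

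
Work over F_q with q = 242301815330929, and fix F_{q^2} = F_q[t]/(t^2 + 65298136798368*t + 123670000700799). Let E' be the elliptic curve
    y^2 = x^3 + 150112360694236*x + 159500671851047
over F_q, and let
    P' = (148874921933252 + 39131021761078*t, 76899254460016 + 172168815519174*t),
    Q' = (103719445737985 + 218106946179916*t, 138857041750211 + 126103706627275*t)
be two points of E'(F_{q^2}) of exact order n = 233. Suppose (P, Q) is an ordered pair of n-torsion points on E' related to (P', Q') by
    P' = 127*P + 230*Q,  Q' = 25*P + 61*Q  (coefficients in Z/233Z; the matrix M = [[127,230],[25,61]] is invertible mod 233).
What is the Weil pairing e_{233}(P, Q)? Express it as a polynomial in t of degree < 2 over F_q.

Alternating bilinearity on E[233] (values in mu_{233} in F_{242301815330929^2}) gives e(P',Q') = e(P,Q)^det(M).
127*61 - 230*25 = 1997; reduced mod 233: det = 133, inverse 226.
8-bit Miller (11101001) on E'/F_{242301815330929} with a'=150112360694236, b'=159500671851047: accumulate tangent/chord ratios at Q'+S and P'+S'.
f_P(D_Q)/f_Q(D_P) = 6202544328463 + 10694625366204*t.
Thus e_{233}(P,Q) = 142065496888050 + 47786781487394*t.

142065496888050 + 47786781487394*t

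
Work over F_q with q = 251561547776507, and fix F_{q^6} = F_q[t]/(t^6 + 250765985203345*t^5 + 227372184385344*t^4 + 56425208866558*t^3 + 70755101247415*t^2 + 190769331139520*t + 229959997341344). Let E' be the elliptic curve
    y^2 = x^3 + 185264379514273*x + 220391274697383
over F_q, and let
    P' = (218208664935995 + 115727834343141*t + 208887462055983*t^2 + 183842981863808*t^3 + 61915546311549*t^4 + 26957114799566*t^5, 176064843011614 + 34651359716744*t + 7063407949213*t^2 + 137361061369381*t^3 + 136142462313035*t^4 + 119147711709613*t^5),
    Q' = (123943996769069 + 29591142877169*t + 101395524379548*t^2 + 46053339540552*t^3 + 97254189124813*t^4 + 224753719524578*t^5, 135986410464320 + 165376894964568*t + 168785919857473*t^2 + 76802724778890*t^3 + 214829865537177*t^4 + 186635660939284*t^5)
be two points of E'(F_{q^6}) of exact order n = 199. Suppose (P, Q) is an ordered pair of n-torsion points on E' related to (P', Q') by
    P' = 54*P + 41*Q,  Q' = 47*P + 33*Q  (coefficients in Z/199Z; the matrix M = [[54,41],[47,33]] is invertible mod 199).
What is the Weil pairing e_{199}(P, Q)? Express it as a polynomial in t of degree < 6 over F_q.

220013916020729 + 237764523310203*t + 207647680878638*t^2 + 205951324946600*t^3 + 70557475115277*t^4 + 165217610700426*t^5

e_{199}(aP+bQ,cP+dQ) = e_{199}(P,Q)^(ad-bc); with (a,b,c,d)=(54,41,47,33) this gives the det-199 law.
So e_{199}(P,Q) = e_{199}(P',Q')^{129}, since 54*129 = 1 mod 199.
8-bit Miller (11000111) on E'/F_{251561547776507} with a'=185264379514273, b'=220391274697383: accumulate tangent/chord ratios at Q'+S and P'+S'.
The quotient is 145788403970069 + 28623476866158*t + 196617907984020*t^2 + 246275999624309*t^3 + 223932407002365*t^4 + 16949660442990*t^5.
(145788403970069 + 28623476866158*t + 196617907984020*t^2 + 246275999624309*t^3 + 223932407002365*t^4 + 16949660442990*t^5)^{129} mod (251561547776507,f) = 220013916020729 + 237764523310203*t + 207647680878638*t^2 + 205951324946600*t^3 + 70557475115277*t^4 + 165217610700426*t^5.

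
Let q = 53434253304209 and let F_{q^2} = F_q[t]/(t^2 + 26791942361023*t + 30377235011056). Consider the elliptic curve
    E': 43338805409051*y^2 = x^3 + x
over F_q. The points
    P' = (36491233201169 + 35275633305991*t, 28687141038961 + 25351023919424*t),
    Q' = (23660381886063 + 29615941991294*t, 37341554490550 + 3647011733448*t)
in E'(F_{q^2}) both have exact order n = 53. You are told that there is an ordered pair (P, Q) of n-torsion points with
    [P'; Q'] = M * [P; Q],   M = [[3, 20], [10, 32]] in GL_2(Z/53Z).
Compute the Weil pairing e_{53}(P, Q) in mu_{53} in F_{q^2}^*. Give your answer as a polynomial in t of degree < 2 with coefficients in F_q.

18189308275373 + 5448568895197*t

e_{53}(aP+bQ,cP+dQ) = e_{53}(P,Q)^(ad-bc); with (a,b,c,d)=(3,20,10,32) this gives the det-53 law.
Inverting 2 mod 53: 27. Thus e_{53}(P,Q) = e(P',Q')^{27}.
(x,y)|->(13847396147241x,13847396147241y) sends E' to y^2=x^3+28552074822337*x.
Build f_{53,P'} and f_{53,Q'} via the 6-bit ladder of 53=110101_2; evaluate at shifted divisors; quotient in F_{53434253304209^2}.
Result: e(P',Q') = 31872150241193 + 37565297226658*t.
Thus e_{53}(P,Q) = 18189308275373 + 5448568895197*t.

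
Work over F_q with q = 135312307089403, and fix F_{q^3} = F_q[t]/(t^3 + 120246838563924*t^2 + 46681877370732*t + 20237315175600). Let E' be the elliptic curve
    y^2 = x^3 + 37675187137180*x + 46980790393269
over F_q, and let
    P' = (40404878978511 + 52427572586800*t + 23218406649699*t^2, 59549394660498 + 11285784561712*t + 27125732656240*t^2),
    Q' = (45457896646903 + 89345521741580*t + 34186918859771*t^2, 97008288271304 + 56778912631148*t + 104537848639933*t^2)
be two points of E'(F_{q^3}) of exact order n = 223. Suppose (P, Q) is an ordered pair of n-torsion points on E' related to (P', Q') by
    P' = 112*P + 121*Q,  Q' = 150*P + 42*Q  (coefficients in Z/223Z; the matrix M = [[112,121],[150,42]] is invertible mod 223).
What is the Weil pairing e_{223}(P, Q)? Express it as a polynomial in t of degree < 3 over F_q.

2107584493103 + 80609777254583*t + 106857988242829*t^2

The 223-Weil pairing on E[223] over F_{135312307089403} is alternating-bilinear: e_{223}(P',Q') = e_{223}(P,Q)^det(M).
Inverting 157 mod 223: 125. Thus e_{223}(P,Q) = e(P',Q')^{125}.
Miller loop for e_{223} over F_{135312307089403^3}: bits of 223 = 11011111; 7 double steps + 6 add steps, l/v at each.
e_{223}(P',Q') = 82620442365962 + 129155476248602*t + 31365393385441*t^2.
Raise to 125: e(P,Q) = 2107584493103 + 80609777254583*t + 106857988242829*t^2 in mu_{223}.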